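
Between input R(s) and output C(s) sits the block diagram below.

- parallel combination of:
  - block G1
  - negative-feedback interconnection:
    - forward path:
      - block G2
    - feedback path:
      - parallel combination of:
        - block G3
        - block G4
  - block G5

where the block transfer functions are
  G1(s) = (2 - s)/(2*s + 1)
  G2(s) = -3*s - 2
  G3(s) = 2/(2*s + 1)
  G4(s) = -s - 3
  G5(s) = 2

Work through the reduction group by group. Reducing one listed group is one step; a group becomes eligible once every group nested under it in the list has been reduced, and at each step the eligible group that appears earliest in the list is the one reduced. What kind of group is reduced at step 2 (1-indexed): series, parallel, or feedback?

Answer: feedback

Working:
Step 1 - reduce the parallel group G3, G4
Step 2 - feedback reduction of G2, (G3+G4)
Step 3 - combine G1, [G2/(1+G2*(G3+G4))], G5 in parallel
Step 2: feedback.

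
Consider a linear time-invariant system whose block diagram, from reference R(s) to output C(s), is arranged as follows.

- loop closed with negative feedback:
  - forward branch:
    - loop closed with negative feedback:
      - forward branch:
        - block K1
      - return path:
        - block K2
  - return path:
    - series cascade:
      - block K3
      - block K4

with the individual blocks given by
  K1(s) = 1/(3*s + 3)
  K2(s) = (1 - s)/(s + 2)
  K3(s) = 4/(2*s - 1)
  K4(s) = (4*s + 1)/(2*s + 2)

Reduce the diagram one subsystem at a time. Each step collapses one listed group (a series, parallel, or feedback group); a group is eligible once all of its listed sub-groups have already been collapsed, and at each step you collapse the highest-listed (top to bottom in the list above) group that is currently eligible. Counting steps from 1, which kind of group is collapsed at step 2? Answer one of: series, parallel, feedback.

Answer: series

Working:
[1] collapse the loop (K1 forward, K2 return)
[2] multiply K3, K4 (series)
[3] close the feedback loop around [K1/(1+K1*K2)], (K3*K4)
The group at step 2 is a series group.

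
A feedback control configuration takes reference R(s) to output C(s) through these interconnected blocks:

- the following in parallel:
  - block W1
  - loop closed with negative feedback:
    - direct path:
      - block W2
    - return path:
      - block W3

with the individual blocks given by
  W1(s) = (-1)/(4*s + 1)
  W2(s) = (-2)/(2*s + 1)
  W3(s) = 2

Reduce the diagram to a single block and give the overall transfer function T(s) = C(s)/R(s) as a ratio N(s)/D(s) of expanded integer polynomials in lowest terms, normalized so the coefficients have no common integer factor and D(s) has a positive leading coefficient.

1. feedback reduction of W2, W3 gives (-2)/(2*s - 3)
2. add W1, [W2/(1+W2*W3)] (parallel): this yields T(s), and no further normalization is needed

Therefore the answer is (1 - 10*s)/(8*s^2 - 10*s - 3).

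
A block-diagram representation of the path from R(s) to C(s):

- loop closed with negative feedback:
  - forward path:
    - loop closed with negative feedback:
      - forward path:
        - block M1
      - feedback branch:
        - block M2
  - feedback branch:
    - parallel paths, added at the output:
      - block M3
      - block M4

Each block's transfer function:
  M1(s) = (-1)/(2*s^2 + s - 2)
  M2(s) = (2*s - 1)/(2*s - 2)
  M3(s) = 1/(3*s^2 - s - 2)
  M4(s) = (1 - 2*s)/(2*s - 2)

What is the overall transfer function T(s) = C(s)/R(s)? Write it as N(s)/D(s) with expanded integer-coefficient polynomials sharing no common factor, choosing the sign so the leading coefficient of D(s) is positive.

(1) feedback reduction of M1, M2; result (2 - 2*s)/(4*s^3 - 2*s^2 - 8*s + 5)
(2) reduce the parallel group M3, M4; result (-6*s^2 - s + 4)/(6*s^2 - 2*s - 4)
(3) feedback reduction of [M1/(1+M1*M2)], (M3+M4) - this is the overall T(s), already in the required normalized form

Final answer: (-3*s^2 + s + 2)/(6*s^4 + s^3 - 11*s^2 + 3)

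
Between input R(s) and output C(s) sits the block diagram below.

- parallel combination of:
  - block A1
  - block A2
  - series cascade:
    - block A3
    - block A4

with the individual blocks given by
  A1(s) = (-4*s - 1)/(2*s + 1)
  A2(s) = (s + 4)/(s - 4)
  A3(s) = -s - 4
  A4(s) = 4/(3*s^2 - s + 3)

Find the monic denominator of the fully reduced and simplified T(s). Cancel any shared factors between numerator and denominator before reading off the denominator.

[1] series reduction of A3, A4; result (-4*s - 16)/(3*s^2 - s + 3)
[2] sum the parallel branches A1, A2, (A3*A4); result (-6*s^4 + 66*s^3 - 10*s^2 + 192*s + 88)/(6*s^4 - 23*s^3 + s^2 - 17*s - 12)
T(s) is the step-2 result (common factors already cancelled). Leading coefficient of the denominator: 6. Divide through by 6 for the monic polynomial.

Hence the answer: s^4 - 23*s^3/6 + s^2/6 - 17*s/6 - 2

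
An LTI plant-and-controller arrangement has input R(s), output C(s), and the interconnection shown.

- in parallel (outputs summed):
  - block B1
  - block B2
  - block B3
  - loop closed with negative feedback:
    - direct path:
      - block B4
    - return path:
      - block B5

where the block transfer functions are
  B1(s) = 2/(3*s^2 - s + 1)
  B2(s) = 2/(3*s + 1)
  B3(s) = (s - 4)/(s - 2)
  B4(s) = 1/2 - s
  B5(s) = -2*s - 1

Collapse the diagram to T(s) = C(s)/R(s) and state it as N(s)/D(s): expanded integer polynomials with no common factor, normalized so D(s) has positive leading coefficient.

The answer is (36*s^6 - 138*s^5 + 30*s^4 - 96*s^3 - 46*s^2 - 10*s - 14)/(36*s^6 - 72*s^5 + 17*s^4 - 30*s^3 - 6*s^2 - 3*s - 2).

Reasoning:
(1) close the feedback loop around B4, B5 gives (1 - 2*s)/(4*s^2 + 1)
(2) combine B1, B2, B3, [B4/(1+B4*B5)] in parallel - this is the overall T(s), already in the required normalized form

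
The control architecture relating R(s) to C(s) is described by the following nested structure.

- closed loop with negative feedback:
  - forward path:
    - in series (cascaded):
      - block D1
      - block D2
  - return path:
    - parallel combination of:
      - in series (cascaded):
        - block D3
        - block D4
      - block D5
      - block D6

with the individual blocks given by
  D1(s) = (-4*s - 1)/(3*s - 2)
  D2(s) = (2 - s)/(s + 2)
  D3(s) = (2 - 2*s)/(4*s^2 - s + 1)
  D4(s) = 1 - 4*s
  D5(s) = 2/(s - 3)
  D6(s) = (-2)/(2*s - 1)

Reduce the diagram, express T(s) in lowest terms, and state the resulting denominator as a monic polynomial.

The answer is s^6 - 221*s^5/44 + 73*s^4/8 - 329*s^3/44 + 23*s^2/88 + 37*s/44 - 4/11.

Reasoning:
Step 1: multiply D1, D2 (series), giving (4*s^2 - 7*s - 2)/(3*s^2 + 4*s - 4)
Step 2: multiply D3, D4 (series), giving (8*s^2 - 10*s + 2)/(4*s^2 - s + 1)
Step 3: parallel reduction of (D3*D4), D5, D6, giving (16*s^4 - 68*s^3 + 112*s^2 - 46*s + 10)/(8*s^4 - 30*s^3 + 21*s^2 - 10*s + 3)
Step 4: feedback reduction of (D1*D2), ((D3*D4)+D5+D6), giving (32*s^6 - 176*s^5 + 278*s^4 - 127*s^3 + 40*s^2 - s - 6)/(88*s^6 - 442*s^5 + 803*s^4 - 658*s^3 + 23*s^2 + 74*s - 32)
Step 4 gives the fully reduced T(s), with no common factor left to cancel. The denominator's leading coefficient is 88, so divide each of its coefficients by 88 to get the monic form.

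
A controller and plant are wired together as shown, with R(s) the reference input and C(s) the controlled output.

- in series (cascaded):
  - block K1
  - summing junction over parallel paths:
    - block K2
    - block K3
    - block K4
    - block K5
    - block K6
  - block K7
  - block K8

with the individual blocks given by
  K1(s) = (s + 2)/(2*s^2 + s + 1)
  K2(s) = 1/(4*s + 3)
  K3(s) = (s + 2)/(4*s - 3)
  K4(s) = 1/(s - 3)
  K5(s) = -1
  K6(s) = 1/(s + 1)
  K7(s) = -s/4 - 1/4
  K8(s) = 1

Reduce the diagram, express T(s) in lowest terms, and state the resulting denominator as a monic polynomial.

Step 1. sum the parallel branches K2, K3, K4, K5, K6 = (-12*s^4 + 71*s^3 - 14*s^2 - 87*s - 18)/(16*s^4 - 32*s^3 - 57*s^2 + 18*s + 27)
Step 2. reduce the series chain K1, (K2+K3+K4+K5+K6), K7, K8 = (12*s^5 - 47*s^4 - 128*s^3 + 115*s^2 + 192*s + 36)/(128*s^5 - 320*s^4 - 200*s^3 - 12*s^2 + 72*s + 108)
No further cancellation is possible in the step-2 result, so that is T(s). Its denominator becomes monic after dividing by the leading coefficient 128.

Final answer: s^5 - 5*s^4/2 - 25*s^3/16 - 3*s^2/32 + 9*s/16 + 27/32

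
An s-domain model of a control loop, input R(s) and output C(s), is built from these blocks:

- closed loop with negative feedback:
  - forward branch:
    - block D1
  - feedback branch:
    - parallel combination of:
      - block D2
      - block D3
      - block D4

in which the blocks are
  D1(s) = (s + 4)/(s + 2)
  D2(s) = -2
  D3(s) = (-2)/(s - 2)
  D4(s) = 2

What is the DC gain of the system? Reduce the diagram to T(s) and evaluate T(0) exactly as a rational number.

The answer is 2/3.

Reasoning:
Step 1: parallel reduction of D2, D3, D4; result (-2)/(s - 2)
Step 2: close the feedback loop around D1, (D2+D3+D4); result (s^2 + 2*s - 8)/(s^2 - 2*s - 12)
DC gain: substitute s = 0 into T(s) from step 2: T(0) = -8/(-12) = 2/3.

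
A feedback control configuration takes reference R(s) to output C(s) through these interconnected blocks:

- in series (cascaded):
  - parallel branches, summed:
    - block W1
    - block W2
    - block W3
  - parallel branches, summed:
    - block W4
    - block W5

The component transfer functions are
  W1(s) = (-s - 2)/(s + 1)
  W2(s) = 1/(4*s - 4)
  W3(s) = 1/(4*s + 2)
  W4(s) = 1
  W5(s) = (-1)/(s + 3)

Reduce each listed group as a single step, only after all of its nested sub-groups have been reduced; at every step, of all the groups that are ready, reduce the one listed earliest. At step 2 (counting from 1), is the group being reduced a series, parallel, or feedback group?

Step 1. sum the parallel branches W1, W2, W3
Step 2. combine W4, W5 in parallel
Step 3. cascade (W1+W2+W3), (W4+W5)
Step 2: parallel.

Answer: parallel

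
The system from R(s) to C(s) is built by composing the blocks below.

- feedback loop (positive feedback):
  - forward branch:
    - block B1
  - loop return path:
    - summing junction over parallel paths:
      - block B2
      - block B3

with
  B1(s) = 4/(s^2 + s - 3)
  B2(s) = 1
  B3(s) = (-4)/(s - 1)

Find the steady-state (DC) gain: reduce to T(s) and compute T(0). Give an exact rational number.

[1] reduce the parallel group B2, B3 = (s - 5)/(s - 1)
[2] reduce the feedback loop with forward B1 and return (B2+B3) = (4*s - 4)/(s^3 - 8*s + 23)
Evaluating the step-2 result (the overall T(s)) at s = 0 gives T(0) = -4/23.

Therefore the answer is -4/23.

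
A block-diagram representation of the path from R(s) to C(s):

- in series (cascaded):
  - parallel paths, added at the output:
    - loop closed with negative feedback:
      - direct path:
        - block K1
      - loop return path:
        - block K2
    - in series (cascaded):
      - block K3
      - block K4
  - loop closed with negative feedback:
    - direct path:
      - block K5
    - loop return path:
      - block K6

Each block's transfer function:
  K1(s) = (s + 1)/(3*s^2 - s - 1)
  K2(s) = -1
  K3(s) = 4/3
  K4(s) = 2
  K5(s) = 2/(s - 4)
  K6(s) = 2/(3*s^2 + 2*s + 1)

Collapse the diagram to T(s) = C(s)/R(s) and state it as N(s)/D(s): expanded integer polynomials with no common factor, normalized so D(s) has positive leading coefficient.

First reduce the diagram to T(s).

[1] collapse the loop (K1 forward, K2 return), giving (s + 1)/(3*s^2 - 2*s - 2)
[2] multiply K3, K4 (series), giving 8/3
[3] sum the parallel branches [K1/(1+K1*K2)], (K3*K4), giving (24*s^2 - 13*s - 13)/(9*s^2 - 6*s - 6)
[4] close the feedback loop around K5, K6, giving (6*s^2 + 4*s + 2)/(3*s^3 - 10*s^2 - 7*s)
[5] reduce the series chain ([K1/(1+K1*K2)]+(K3*K4)), [K5/(1+K5*K6)]; the result is T(s) itself (integer coefficients, no common factor, positive leading denominator coefficient)

Answer: (144*s^4 + 18*s^3 - 82*s^2 - 78*s - 26)/(27*s^5 - 108*s^4 - 21*s^3 + 102*s^2 + 42*s)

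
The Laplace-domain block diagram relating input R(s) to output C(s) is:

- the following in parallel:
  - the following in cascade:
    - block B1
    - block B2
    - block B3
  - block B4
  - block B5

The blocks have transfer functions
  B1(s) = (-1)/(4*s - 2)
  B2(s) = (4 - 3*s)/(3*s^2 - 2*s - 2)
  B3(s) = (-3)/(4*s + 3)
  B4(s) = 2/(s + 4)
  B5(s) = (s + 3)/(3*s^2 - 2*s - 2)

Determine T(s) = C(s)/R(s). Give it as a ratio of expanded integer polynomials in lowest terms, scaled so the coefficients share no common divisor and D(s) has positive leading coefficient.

(1) reduce the series chain B1, B2, B3: (12 - 9*s)/(48*s^4 - 20*s^3 - 58*s^2 + 4*s + 12)
(2) reduce the parallel group (B1*B2*B3), B4, B5 - this is the overall T(s), already in the required normalized form

Final answer: (112*s^4 + 76*s^3 + 89*s^2 - 10*s)/(48*s^5 + 172*s^4 - 138*s^3 - 228*s^2 + 28*s + 48)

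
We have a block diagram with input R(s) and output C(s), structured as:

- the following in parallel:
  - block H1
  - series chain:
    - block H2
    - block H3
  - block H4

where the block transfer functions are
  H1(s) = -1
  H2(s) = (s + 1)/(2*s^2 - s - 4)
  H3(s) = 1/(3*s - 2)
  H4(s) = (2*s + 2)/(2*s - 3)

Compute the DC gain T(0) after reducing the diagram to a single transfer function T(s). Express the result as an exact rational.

[1] combine H2, H3 in series gives (s + 1)/(6*s^3 - 7*s^2 - 10*s + 8)
[2] sum the parallel branches H1, (H2*H3), H4 gives (30*s^3 - 33*s^2 - 51*s + 37)/(12*s^4 - 32*s^3 + s^2 + 46*s - 24)
DC gain: substitute s = 0 into T(s) from step 2: T(0) = 37/(-24) = -37/24.

Therefore the answer is -37/24.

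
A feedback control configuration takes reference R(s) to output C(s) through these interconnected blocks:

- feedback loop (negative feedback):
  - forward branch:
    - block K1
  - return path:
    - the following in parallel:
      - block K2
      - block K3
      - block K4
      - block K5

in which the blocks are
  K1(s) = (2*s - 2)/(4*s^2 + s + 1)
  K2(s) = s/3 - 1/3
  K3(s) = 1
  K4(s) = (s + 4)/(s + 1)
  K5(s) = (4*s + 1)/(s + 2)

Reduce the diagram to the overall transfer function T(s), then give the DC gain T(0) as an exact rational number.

1. combine K2, K3, K4, K5 in parallel = (s^3 + 20*s^2 + 41*s + 31)/(3*s^2 + 9*s + 6)
2. close the feedback loop around K1, (K2+K3+K4+K5) = (6*s^3 + 12*s^2 - 6*s - 12)/(14*s^4 + 77*s^3 + 78*s^2 - 5*s - 56)
Step 2 gives the overall T(s). Then T(0) = -12/(-56) = 3/14.

Answer: 3/14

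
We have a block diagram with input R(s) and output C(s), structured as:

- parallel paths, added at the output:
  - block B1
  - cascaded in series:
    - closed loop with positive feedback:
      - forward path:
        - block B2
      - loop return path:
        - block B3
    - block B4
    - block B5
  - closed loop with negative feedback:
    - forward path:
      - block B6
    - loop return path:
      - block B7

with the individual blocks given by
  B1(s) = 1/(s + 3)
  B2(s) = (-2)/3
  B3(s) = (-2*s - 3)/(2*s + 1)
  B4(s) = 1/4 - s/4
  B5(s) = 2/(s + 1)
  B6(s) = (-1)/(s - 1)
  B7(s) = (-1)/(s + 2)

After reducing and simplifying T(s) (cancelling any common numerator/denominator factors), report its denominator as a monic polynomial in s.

The answer is s^5 + 7*s^4/2 - 3*s^3/2 - 10*s^2 - 3*s/2 + 9/2.

Reasoning:
(1) close the feedback loop around B2, B3 = (-4*s - 2)/(2*s - 3)
(2) combine [B2/(1-B2*B3)], B4, B5 in series = (2*s^2 - s - 1)/(2*s^2 - s - 3)
(3) close the feedback loop around B6, B7 = (-s - 2)/(s^2 + s - 1)
(4) parallel reduction of B1, ([B2/(1-B2*B3)]*B4*B5), [B6/(1+B6*B7)] = (2*s^5 + 7*s^4 - 9*s^3 - 22*s^2 + 20*s + 24)/(2*s^5 + 7*s^4 - 3*s^3 - 20*s^2 - 3*s + 9)
That last expression is T(s), already simplified. Scaling its denominator by 1/2 (the reciprocal of the leading coefficient) yields the monic denominator.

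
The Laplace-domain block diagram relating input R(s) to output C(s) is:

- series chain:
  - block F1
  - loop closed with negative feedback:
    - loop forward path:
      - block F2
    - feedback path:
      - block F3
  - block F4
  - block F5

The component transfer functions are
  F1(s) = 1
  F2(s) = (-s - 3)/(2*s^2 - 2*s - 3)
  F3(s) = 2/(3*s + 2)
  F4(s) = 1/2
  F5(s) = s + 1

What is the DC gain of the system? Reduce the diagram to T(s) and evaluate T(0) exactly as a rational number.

Step 1: close the feedback loop around F2, F3, giving (-3*s^2 - 11*s - 6)/(6*s^3 - 2*s^2 - 15*s - 12)
Step 2: combine F1, [F2/(1+F2*F3)], F4, F5 in series, giving (-3*s^3 - 14*s^2 - 17*s - 6)/(12*s^3 - 4*s^2 - 30*s - 24)
The step-2 result is T(s). Setting s = 0: T(0) = -6/(-24) = 1/4.

Answer: 1/4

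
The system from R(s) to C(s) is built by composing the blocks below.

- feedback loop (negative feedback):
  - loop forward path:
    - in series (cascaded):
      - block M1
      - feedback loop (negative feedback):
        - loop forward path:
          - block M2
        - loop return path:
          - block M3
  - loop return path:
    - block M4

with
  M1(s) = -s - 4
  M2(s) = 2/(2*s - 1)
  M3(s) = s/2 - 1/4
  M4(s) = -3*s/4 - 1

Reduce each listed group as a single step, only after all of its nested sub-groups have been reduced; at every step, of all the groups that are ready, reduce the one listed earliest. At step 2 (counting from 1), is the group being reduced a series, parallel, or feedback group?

[1] feedback reduction of M2, M3
[2] reduce the series chain M1, [M2/(1+M2*M3)]
[3] apply the feedback formula to (M1*[M2/(1+M2*M3)]), M4
So the answer for step 2 is series.

Therefore the answer is series.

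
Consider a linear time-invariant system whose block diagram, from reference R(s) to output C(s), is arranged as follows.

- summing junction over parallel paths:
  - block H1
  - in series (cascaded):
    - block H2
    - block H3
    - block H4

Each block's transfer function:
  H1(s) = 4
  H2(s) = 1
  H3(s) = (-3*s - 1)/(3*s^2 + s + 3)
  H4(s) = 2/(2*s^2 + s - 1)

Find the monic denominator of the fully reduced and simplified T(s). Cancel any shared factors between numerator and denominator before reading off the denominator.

Step 1 - multiply H2, H3, H4 (series) gives (-6*s - 2)/(6*s^4 + 5*s^3 + 4*s^2 + 2*s - 3)
Step 2 - reduce the parallel group H1, (H2*H3*H4) gives (24*s^4 + 20*s^3 + 16*s^2 + 2*s - 14)/(6*s^4 + 5*s^3 + 4*s^2 + 2*s - 3)
T(s) is the step-2 result (common factors already cancelled). Leading coefficient of the denominator: 6. Divide through by 6 for the monic polynomial.

Therefore the answer is s^4 + 5*s^3/6 + 2*s^2/3 + s/3 - 1/2.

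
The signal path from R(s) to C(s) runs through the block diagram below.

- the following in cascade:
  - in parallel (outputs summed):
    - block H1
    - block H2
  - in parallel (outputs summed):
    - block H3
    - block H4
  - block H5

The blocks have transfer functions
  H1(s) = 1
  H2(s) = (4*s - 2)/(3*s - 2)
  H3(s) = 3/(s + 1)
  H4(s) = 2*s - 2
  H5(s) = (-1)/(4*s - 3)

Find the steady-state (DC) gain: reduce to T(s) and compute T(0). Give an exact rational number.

Step 1. sum the parallel branches H1, H2, giving (7*s - 4)/(3*s - 2)
Step 2. reduce the parallel group H3, H4, giving (2*s^2 + 1)/(s + 1)
Step 3. cascade (H1+H2), (H3+H4), H5, giving (-14*s^3 + 8*s^2 - 7*s + 4)/(12*s^3 - 5*s^2 - 11*s + 6)
Step 3 gives the overall T(s). Then T(0) = 4/6 = 2/3.

Answer: 2/3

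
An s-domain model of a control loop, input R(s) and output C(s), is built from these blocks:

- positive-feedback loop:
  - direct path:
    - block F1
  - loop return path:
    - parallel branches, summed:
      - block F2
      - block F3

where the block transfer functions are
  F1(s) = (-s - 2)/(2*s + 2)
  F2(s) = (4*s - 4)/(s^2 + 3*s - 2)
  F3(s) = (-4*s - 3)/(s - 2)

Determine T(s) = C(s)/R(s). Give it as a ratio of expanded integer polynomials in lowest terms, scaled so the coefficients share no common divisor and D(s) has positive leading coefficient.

Answer: (s^4 + 3*s^3 - 6*s^2 - 12*s + 8)/(2*s^4 + 15*s^3 + 49*s^2 + 20*s - 36)

Working:
1. reduce the parallel group F2, F3 -> (-4*s^3 - 11*s^2 - 13*s + 14)/(s^3 + s^2 - 8*s + 4)
2. feedback reduction of F1, (F2+F3), giving the overall T(s)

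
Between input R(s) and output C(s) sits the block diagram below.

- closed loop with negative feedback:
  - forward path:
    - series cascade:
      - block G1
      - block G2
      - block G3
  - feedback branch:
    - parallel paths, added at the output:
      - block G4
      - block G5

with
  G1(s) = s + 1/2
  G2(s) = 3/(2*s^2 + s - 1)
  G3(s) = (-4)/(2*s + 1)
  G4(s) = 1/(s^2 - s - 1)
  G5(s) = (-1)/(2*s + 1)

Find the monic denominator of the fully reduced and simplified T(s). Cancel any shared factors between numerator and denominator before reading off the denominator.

Step 1: cascade G1, G2, G3 gives (-6)/(2*s^2 + s - 1)
Step 2: sum the parallel branches G4, G5 gives (-s^2 + 3*s + 2)/(2*s^3 - s^2 - 3*s - 1)
Step 3: apply the feedback formula to (G1*G2*G3), (G4+G5) gives (-12*s^3 + 6*s^2 + 18*s + 6)/(4*s^5 - 9*s^3 + 2*s^2 - 16*s - 11)
No further cancellation is possible in the step-3 result, so that is T(s). Its denominator becomes monic after dividing by the leading coefficient 4.

Answer: s^5 - 9*s^3/4 + s^2/2 - 4*s - 11/4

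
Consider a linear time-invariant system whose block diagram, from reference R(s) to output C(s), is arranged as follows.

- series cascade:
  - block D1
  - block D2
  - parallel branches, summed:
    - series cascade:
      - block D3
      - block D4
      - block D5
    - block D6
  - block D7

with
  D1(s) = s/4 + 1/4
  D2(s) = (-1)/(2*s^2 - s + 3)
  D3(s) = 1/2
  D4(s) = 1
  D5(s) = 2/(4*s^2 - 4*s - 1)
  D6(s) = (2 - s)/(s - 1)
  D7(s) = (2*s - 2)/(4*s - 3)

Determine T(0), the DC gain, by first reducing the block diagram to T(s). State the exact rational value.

Step 1 - series reduction of D3, D4, D5 = 1/(4*s^2 - 4*s - 1)
Step 2 - combine (D3*D4*D5), D6 in parallel = (-4*s^3 + 12*s^2 - 6*s - 3)/(4*s^3 - 8*s^2 + 3*s + 1)
Step 3 - cascade D1, D2, ((D3*D4*D5)+D6), D7 = (4*s^4 - 8*s^3 - 6*s^2 + 9*s + 3)/(64*s^5 - 144*s^4 + 184*s^3 - 172*s^2 + 42*s + 18)
DC gain: substitute s = 0 into T(s) from step 3: T(0) = 3/18 = 1/6.

Answer: 1/6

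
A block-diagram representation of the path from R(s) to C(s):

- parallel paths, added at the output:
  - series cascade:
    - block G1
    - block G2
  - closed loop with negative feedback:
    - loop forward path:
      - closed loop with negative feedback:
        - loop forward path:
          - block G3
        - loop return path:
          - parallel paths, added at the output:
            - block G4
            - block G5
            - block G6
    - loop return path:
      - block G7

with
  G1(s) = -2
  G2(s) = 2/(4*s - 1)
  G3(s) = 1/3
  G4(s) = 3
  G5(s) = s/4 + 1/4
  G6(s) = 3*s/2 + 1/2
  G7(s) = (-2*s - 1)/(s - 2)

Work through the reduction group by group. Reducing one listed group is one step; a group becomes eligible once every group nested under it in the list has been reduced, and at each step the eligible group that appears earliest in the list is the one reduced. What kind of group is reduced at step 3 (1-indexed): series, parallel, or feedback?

Step 1 - series reduction of G1, G2
Step 2 - combine G4, G5, G6 in parallel
Step 3 - collapse the loop (G3 forward, (G4+G5+G6) return)
Step 4 - collapse the loop ([G3/(1+G3*(G4+G5+G6))] forward, G7 return)
Step 5 - parallel reduction of (G1*G2), [[G3/(1+G3*(G4+G5+G6))]/(1+[G3/(1+G3*(G4+G5+G6))]*G7)]
Step 3: feedback.

Answer: feedback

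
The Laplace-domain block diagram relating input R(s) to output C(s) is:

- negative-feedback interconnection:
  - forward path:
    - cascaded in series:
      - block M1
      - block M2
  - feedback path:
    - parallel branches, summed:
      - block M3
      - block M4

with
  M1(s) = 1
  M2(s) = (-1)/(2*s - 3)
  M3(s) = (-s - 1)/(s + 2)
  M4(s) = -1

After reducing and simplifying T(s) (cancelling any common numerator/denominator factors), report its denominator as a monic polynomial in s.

First reduce the diagram to T(s).

[1] multiply M1, M2 (series), giving (-1)/(2*s - 3)
[2] add M3, M4 (parallel), giving (-2*s - 3)/(s + 2)
[3] reduce the feedback loop with forward (M1*M2) and return (M3+M4), giving (-s - 2)/(2*s^2 + 3*s - 3)
No further cancellation is possible in the step-3 result, so that is T(s). Its denominator becomes monic after dividing by the leading coefficient 2.

Answer: s^2 + 3*s/2 - 3/2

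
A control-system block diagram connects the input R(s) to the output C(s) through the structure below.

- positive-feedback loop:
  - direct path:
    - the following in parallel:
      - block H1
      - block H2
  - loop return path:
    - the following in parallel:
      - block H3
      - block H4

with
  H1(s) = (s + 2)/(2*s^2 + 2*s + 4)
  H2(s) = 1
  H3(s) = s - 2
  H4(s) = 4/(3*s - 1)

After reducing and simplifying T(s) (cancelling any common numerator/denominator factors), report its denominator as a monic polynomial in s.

Answer: s^4 - 11*s^3/6 + 5*s^2/6 - 17*s/3 + 20/3

Working:
Step 1. add H1, H2 (parallel); result (2*s^2 + 3*s + 6)/(2*s^2 + 2*s + 4)
Step 2. parallel reduction of H3, H4; result (3*s^2 - 7*s + 6)/(3*s - 1)
Step 3. close the feedback loop around (H1+H2), (H3+H4); result (-6*s^3 - 7*s^2 - 15*s + 6)/(6*s^4 - 11*s^3 + 5*s^2 - 34*s + 40)
No further cancellation is possible in the step-3 result, so that is T(s). Its denominator becomes monic after dividing by the leading coefficient 6.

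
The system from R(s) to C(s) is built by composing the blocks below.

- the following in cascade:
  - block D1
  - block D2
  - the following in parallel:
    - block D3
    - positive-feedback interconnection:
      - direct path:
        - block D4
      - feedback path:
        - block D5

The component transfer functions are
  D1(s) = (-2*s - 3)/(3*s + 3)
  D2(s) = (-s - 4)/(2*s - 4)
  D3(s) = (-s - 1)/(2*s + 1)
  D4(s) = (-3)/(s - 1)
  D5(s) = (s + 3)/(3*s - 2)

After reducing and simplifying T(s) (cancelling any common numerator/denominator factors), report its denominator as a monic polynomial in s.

Answer: s^5 - 7*s^4/6 + 3*s^3/2 - 7*s^2/6 - 17*s/2 - 11/3

Working:
Step 1 - reduce the feedback loop with forward D4 and return D5 = (6 - 9*s)/(3*s^2 - 2*s + 11)
Step 2 - add D3, [D4/(1-D4*D5)] (parallel) = (-3*s^3 - 19*s^2 - 6*s - 5)/(6*s^3 - s^2 + 20*s + 11)
Step 3 - combine D1, D2, (D3+[D4/(1-D4*D5)]) in series = (-6*s^5 - 71*s^4 - 257*s^3 - 304*s^2 - 127*s - 60)/(36*s^5 - 42*s^4 + 54*s^3 - 42*s^2 - 306*s - 132)
No further cancellation is possible in the step-3 result, so that is T(s). Its denominator becomes monic after dividing by the leading coefficient 36.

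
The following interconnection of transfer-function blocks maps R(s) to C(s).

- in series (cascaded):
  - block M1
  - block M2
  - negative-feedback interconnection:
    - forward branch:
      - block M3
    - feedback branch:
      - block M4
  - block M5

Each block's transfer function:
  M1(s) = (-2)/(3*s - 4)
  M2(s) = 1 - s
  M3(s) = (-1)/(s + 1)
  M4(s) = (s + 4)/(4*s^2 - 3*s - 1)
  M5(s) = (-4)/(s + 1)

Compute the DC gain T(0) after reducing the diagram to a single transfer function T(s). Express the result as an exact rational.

Answer: 2/5

Working:
(1) feedback reduction of M3, M4 = (-4*s^2 + 3*s + 1)/(4*s^3 + s^2 - 5*s - 5)
(2) combine M1, M2, [M3/(1+M3*M4)], M5 in series = (32*s^3 - 56*s^2 + 16*s + 8)/(12*s^5 - s^4 - 32*s^3 - 14*s^2 + 25*s + 20)
The step-2 result is T(s). Setting s = 0: T(0) = 8/20 = 2/5.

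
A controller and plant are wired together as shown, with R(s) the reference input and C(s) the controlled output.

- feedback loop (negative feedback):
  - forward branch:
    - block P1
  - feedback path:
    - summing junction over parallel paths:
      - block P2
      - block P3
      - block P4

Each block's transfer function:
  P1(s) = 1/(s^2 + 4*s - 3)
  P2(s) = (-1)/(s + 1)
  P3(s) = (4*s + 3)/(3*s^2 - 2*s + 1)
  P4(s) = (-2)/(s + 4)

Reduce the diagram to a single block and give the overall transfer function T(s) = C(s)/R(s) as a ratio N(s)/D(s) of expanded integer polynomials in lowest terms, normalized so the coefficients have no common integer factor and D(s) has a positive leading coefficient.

[1] combine P2, P3, P4 in parallel gives (-5*s^3 + 11*s^2 + 40*s + 6)/(3*s^4 + 13*s^3 + 3*s^2 - 3*s + 4)
[2] feedback reduction of P1, (P2+P3+P4) - this is the overall T(s), already in the required normalized form

Therefore the answer is (3*s^4 + 13*s^3 + 3*s^2 - 3*s + 4)/(3*s^6 + 25*s^5 + 46*s^4 - 35*s^3 - 6*s^2 + 65*s - 6).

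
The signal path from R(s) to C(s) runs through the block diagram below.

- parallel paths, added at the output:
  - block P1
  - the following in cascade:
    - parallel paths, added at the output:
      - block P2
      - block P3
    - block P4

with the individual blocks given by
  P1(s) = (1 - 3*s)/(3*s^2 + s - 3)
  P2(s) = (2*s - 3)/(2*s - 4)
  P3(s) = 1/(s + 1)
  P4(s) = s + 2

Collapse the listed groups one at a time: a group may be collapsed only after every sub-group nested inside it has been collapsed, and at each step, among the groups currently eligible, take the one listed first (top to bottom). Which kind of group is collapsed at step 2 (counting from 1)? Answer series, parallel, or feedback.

(1) reduce the parallel group P2, P3
(2) series reduction of (P2+P3), P4
(3) parallel reduction of P1, ((P2+P3)*P4)
At step 2 the group reduced is series.

Final answer: series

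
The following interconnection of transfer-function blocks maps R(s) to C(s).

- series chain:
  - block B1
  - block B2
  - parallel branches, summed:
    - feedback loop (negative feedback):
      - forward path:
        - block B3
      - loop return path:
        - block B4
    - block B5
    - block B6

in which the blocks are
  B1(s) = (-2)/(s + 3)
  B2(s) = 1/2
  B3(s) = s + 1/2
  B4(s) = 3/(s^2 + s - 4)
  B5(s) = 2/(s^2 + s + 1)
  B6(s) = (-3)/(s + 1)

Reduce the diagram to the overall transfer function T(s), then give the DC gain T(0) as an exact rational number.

The answer is 1/15.

Reasoning:
[1] close the feedback loop around B3, B4 gives (2*s^3 + 3*s^2 - 7*s - 4)/(2*s^2 + 8*s - 5)
[2] sum the parallel branches [B3/(1+B3*B4)], B5, B6 gives (2*s^6 + 7*s^5 - 3*s^4 - 36*s^3 - 14*s^2 - 18*s + 1)/(2*s^5 + 12*s^4 + 15*s^3 + 8*s^2 - 2*s - 5)
[3] reduce the series chain B1, B2, ([B3/(1+B3*B4)]+B5+B6) gives (-2*s^6 - 7*s^5 + 3*s^4 + 36*s^3 + 14*s^2 + 18*s - 1)/(2*s^6 + 18*s^5 + 51*s^4 + 53*s^3 + 22*s^2 - 11*s - 15)
DC gain: substitute s = 0 into T(s) from step 3: T(0) = -1/(-15) = 1/15.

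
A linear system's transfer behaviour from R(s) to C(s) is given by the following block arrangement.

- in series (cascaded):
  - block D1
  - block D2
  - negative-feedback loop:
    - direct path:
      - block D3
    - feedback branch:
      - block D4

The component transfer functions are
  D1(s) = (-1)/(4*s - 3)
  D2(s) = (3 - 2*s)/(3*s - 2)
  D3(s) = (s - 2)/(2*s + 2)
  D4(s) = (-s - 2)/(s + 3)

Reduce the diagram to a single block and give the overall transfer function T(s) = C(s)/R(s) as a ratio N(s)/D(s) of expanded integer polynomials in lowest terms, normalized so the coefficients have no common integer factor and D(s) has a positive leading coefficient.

The answer is (2*s^3 - s^2 - 15*s + 18)/(12*s^4 + 79*s^3 - 10*s^2 - 122*s + 60).

Reasoning:
1. close the feedback loop around D3, D4 = (s^2 + s - 6)/(s^2 + 8*s + 10)
2. series reduction of D1, D2, [D3/(1+D3*D4)], giving the overall T(s)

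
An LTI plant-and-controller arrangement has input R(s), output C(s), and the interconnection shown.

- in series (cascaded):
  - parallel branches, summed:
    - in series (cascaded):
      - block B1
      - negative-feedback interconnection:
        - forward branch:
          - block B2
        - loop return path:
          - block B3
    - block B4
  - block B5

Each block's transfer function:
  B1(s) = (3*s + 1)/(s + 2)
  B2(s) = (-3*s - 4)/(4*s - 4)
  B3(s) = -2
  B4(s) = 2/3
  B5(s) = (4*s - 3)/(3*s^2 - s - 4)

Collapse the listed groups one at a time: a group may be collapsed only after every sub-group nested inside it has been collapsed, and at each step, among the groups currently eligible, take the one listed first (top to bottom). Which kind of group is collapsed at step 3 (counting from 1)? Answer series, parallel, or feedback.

Reducing step by step:

Step 1 - apply the feedback formula to B2, B3
Step 2 - series reduction of B1, [B2/(1+B2*B3)]
Step 3 - add (B1*[B2/(1+B2*B3)]), B4 (parallel)
Step 4 - combine ((B1*[B2/(1+B2*B3)])+B4), B5 in series
The group at step 3 is a parallel group.

Answer: parallel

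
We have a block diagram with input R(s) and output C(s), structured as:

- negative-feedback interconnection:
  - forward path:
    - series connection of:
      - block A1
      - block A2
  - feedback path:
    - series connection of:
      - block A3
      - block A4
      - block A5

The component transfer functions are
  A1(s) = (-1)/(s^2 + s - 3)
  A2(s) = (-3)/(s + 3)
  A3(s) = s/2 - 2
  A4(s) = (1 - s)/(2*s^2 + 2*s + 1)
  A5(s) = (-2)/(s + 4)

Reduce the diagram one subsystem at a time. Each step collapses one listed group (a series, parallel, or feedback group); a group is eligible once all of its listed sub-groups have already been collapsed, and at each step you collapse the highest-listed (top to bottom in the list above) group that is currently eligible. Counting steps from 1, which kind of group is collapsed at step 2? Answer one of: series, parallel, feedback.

Step 1. combine A1, A2 in series
Step 2. series reduction of A3, A4, A5
Step 3. feedback reduction of (A1*A2), (A3*A4*A5)
The group at step 2 is a series group.

Therefore the answer is series.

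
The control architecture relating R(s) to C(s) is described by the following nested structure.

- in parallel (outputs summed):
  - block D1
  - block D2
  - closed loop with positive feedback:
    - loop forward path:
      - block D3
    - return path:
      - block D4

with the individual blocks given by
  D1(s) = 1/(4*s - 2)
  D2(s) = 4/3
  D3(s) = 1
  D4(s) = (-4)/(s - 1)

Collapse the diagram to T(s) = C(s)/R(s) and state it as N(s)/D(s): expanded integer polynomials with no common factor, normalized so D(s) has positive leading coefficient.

First reduce the diagram to T(s).

Step 1 - collapse the loop (D3 forward, D4 return), giving (s - 1)/(s + 3)
Step 2 - parallel reduction of D1, D2, [D3/(1-D3*D4)] - this is the overall T(s), already in the required normalized form

Answer: (28*s^2 + 25*s - 9)/(12*s^2 + 30*s - 18)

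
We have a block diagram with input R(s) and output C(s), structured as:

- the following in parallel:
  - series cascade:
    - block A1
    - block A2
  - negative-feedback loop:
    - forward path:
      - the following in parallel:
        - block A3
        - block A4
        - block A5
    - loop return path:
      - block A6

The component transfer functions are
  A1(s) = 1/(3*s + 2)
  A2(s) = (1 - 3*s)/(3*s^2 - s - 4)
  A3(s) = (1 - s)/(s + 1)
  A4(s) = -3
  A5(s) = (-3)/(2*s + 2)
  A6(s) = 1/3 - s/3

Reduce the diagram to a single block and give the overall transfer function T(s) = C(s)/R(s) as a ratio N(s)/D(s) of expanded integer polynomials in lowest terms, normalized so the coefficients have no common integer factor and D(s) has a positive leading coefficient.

Step 1 - reduce the series chain A1, A2 = (1 - 3*s)/(9*s^3 + 3*s^2 - 14*s - 8)
Step 2 - parallel reduction of A3, A4, A5 = (-8*s - 7)/(2*s + 2)
Step 3 - collapse the loop ((A3+A4+A5) forward, A6 return) = (-24*s - 21)/(8*s^2 + 5*s - 1)
Step 4 - sum the parallel branches (A1*A2), [(A3+A4+A5)/(1+(A3+A4+A5)*A6)] - this is the overall T(s), already in the required normalized form

Final answer: (-216*s^4 - 285*s^3 + 266*s^2 + 494*s + 167)/(72*s^5 + 69*s^4 - 106*s^3 - 137*s^2 - 26*s + 8)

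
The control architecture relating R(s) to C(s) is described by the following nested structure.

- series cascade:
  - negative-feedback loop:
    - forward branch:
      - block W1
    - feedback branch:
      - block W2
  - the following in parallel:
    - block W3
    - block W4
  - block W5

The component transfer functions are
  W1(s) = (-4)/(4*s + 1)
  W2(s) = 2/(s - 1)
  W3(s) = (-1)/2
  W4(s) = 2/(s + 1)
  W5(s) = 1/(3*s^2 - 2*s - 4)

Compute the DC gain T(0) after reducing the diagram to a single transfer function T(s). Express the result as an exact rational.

The answer is 1/6.

Reasoning:
[1] reduce the feedback loop with forward W1 and return W2 -> (4 - 4*s)/(4*s^2 - 3*s - 9)
[2] combine W3, W4 in parallel -> (3 - s)/(2*s + 2)
[3] multiply [W1/(1+W1*W2)], (W3+W4), W5 (series) -> (2*s^2 - 8*s + 6)/(12*s^5 - 5*s^4 - 54*s^3 - 7*s^2 + 66*s + 36)
That last expression is T(s); at s = 0 only the constant terms survive, so T(0) = 6/36 = 1/6.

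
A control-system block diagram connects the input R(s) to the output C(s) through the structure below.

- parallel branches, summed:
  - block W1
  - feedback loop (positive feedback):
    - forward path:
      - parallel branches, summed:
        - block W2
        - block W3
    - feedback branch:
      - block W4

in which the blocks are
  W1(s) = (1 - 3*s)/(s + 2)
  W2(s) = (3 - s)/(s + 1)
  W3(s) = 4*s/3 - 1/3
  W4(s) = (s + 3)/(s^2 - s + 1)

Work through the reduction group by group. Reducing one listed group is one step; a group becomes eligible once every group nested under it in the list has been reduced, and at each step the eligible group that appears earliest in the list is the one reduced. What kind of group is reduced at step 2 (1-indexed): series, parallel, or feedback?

1. add W2, W3 (parallel)
2. close the feedback loop around (W2+W3), W4
3. parallel reduction of W1, [(W2+W3)/(1-(W2+W3)*W4)]
The group at step 2 is a feedback group.

Therefore the answer is feedback.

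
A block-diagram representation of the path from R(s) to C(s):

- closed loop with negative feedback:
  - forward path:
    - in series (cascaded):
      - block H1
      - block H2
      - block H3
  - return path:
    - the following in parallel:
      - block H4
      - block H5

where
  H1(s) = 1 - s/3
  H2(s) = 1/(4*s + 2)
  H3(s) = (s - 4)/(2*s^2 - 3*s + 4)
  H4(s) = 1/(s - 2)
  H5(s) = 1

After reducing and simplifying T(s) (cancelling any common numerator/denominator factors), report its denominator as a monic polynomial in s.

First reduce the diagram to T(s).

1. reduce the series chain H1, H2, H3 = (-s^2 + 7*s - 12)/(24*s^3 - 24*s^2 + 30*s + 24)
2. sum the parallel branches H4, H5 = (s - 1)/(s - 2)
3. apply the feedback formula to (H1*H2*H3), (H4+H5) = (-s^3 + 9*s^2 - 26*s + 24)/(24*s^4 - 73*s^3 + 86*s^2 - 55*s - 36)
T(s) is the step-3 result (common factors already cancelled). Leading coefficient of the denominator: 24. Divide through by 24 for the monic polynomial.

Answer: s^4 - 73*s^3/24 + 43*s^2/12 - 55*s/24 - 3/2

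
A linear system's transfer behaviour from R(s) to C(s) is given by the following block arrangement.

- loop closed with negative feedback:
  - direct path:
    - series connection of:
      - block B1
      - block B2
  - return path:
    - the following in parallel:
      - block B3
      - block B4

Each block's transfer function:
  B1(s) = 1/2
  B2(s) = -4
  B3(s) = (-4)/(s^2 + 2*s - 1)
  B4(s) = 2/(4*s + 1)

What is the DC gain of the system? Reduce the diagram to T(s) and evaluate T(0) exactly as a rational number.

[1] multiply B1, B2 (series) gives -2
[2] parallel reduction of B3, B4 gives (2*s^2 - 12*s - 6)/(4*s^3 + 9*s^2 - 2*s - 1)
[3] feedback reduction of (B1*B2), (B3+B4) gives (-8*s^3 - 18*s^2 + 4*s + 2)/(4*s^3 + 5*s^2 + 22*s + 11)
DC gain: substitute s = 0 into T(s) from step 3: T(0) = 2/11.

Answer: 2/11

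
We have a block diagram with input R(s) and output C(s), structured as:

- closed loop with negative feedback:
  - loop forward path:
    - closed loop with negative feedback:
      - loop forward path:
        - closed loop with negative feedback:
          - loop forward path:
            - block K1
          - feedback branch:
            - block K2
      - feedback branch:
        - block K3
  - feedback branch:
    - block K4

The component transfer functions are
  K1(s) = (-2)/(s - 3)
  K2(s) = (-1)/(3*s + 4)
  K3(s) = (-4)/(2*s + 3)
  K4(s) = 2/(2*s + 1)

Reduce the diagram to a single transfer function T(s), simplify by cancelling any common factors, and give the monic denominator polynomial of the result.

First reduce the diagram to T(s).

Step 1: apply the feedback formula to K1, K2 = (-6*s - 8)/(3*s^2 - 5*s - 10)
Step 2: close the feedback loop around [K1/(1+K1*K2)], K3 = (-12*s^2 - 34*s - 24)/(6*s^3 - s^2 - 11*s + 2)
Step 3: apply the feedback formula to [[K1/(1+K1*K2)]/(1+[K1/(1+K1*K2)]*K3)], K4 = (-24*s^3 - 80*s^2 - 82*s - 24)/(12*s^4 + 4*s^3 - 47*s^2 - 75*s - 46)
No further cancellation is possible in the step-3 result, so that is T(s). Its denominator becomes monic after dividing by the leading coefficient 12.

Answer: s^4 + s^3/3 - 47*s^2/12 - 25*s/4 - 23/6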